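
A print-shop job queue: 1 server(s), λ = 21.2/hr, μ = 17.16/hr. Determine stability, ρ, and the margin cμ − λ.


Total capacity cμ = 1·17.16 = 17.16/hr
ρ = λ/(cμ) = 21.2/17.16 = 1.2354
Stable ⇔ ρ < 1: NO
Spare capacity = cμ − λ = 17.16 − 21.2 = -4.04/hr

Final: ρ = 1.2354; unstable; margin = -4.04/hr


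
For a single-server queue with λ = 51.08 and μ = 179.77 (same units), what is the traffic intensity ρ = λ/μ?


ρ = λ/μ = 51.08/179.77 = 0.2841

Final: 0.2841


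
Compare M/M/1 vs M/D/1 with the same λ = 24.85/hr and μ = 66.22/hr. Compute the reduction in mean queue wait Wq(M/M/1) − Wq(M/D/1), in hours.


ρ = 24.85/66.22 = 0.3753
Wq(M/M/1) = ρ/(μ−λ) = 0.3753/41.37 = 0.009071 hr
Wq(M/D/1) = ρ/(2(μ−λ)) = 0.004535 hr
Savings = 0.009071 − 0.004535 = 0.004535 hr

Final: 0.004535 hr


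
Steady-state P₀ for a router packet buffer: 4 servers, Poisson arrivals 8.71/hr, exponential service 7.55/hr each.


a = λ/μ = 8.71/7.55 = 1.1536; ρ = a/c = 0.2884
Σ_{k=0}^{3} a^k/k! (terms k=0..3) = 1.00000 + 1.15364 + 0.66545 + 0.25590 = 3.07498
Tail: a^4/(4!(1−ρ)) = 1.77127/(24·0.7116) = 0.10372
P₀ = 1/(3.07498 + 0.10372) = 1/3.17870 = 0.314594

Final: 0.314594


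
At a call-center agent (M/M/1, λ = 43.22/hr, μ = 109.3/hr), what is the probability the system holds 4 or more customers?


ρ = 43.22/109.3 = 0.3954
P(N ≥ n) = ρ^n = 0.3954^4 = 0.024449

Final: 0.024449


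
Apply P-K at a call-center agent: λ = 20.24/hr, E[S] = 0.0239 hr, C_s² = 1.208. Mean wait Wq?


ρ = λ·E[S] = 20.24·0.0239 = 0.4837
E[S²] = E[S]²(1+C_s²) = 0.0239²·(1+1.208) = 0.001261
Wq = λ·E[S²]/(2(1−ρ)) = 20.24·0.001261/(2·0.5163) = 0.02472 hr

Final: 0.02472 hr


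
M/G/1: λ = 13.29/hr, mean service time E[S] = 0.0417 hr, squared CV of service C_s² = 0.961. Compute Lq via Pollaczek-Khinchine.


ρ = λ·E[S] = 13.29·0.0417 = 0.5542
Lq = ρ²(1+C_s²)/(2(1−ρ)) = 0.3071·(1+0.961)/(2·0.4458)
= 0.3071·1.9610/0.8916 = 0.67550

Final: 0.67550


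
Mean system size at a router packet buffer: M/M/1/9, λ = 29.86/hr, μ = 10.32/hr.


ρ = 29.86/10.32 = 2.8934
L = ρ[1 − (K+1)ρ^K + Kρ^(K+1)] / [(1−ρ)(1−ρ^(K+1))]
Numerator: 2.8934·(1 − 10·14213.170142 + 9·41124.540739) = 659669.218412
Denominator: (-1.8934)·(-41123.540739) = 77863.758338
L = 659669.218412/77863.758338 = 8.4721

Final: 8.4721


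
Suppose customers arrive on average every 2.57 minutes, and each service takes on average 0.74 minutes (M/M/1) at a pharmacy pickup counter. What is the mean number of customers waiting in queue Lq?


λ = 60/2.57 = 23.3463 /hr
μ = 60/0.74 = 81.0811 /hr
ρ = λ/μ = 23.3463/81.0811 = 0.2879
Lq = ρ²/(1−ρ) = 0.08291/0.7121 = 0.1164

Final: 0.1164


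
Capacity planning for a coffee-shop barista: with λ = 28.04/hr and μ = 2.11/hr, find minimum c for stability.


Stability requires cμ > λ ⇔ c > λ/μ.
λ/μ = 28.04/2.11 = 13.2891
Minimum integer c = ⌊13.2891⌋ + 1 = 14
Check: 14·2.11 = 29.54 > 28.04, while 13·2.11 = 27.43 ≤ 28.04

Final: 14 servers


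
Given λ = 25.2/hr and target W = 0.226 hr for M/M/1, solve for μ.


W = 1/(μ−λ) ⇒ μ − λ = 1/W = 1/0.226 = 4.4248
μ = λ + 1/W = 25.2 + 4.4248 = 29.6248 per hr

Final: 29.6248 /hr


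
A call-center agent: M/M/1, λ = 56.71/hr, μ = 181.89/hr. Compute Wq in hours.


ρ = 56.71/181.89 = 0.3118
Wq = ρ/(μ−λ) = 0.3118/(181.89 − 56.71) = 0.3118/125.18 = 0.002491 hr

Final: 0.002491 hr


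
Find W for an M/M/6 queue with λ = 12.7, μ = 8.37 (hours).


a = 1.5173; ρ = 0.2529; P₀ = 0.219239
Lq = P₀·a^c·ρ/(c!(1−ρ)²) = 0.001683
Wq = Lq/λ = 0.001683/12.7 = 0.0001326 hr
W = Wq + 1/μ = 0.0001326 + 0.11947 = 0.11961 hr

Final: 0.11961 hr


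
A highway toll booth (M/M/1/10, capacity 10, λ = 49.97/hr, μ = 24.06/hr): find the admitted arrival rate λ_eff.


ρ = 2.0769; P_K = (1−ρ)ρ^10/(1−ρ^11) = 0.518678
λ_eff = λ(1 − P_K) = 49.97·(1 − 0.518678) = 49.97·0.481322 = 24.0516 /hr

Final: 24.0516 /hr


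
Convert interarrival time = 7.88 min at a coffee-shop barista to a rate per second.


λ = 1/(interarrival time) in consistent units.
1 second = 0.0166667 min, so λ = 0.0166667/7.88 = 0.002115 per second

Final: 0.002115 /sec


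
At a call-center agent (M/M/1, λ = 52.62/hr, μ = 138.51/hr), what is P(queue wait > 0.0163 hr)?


ρ = 52.62/138.51 = 0.3799
P(Wq > t) = ρ·e^{−(μ−λ)t} = 0.3799·e^{−1.4000}
= 0.3799·0.246595 = 0.093682

Final: 0.093682


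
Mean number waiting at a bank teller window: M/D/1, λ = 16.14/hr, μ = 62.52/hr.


ρ = 16.14/62.52 = 0.2582
M/D/1: Lq = ρ²/(2(1−ρ)) = 0.06665/(2·0.7418) = 0.04492

Final: 0.04492


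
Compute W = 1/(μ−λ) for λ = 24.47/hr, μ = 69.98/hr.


W = 1/(μ−λ) = 1/(69.98 − 24.47) = 1/45.51 = 0.02197 hr

Final: 0.02197 hr


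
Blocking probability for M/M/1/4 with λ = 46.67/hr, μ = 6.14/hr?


ρ = λ/μ = 46.67/6.14 = 7.6010
P_K = (1−ρ)ρ^K/(1−ρ^(K+1)) = (-6.6010·3337.933798)/(1 − 25371.558690)
= -22033.624892/-25370.558690 = 0.868472

Final: 0.868472


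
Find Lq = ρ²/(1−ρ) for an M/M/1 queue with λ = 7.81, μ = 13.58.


ρ = 7.81/13.58 = 0.5751
Lq = ρ²/(1−ρ) = 0.3308/0.4249 = 0.7784

Final: 0.7784


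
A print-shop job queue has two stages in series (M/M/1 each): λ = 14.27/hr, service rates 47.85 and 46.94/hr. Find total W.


Each node sees arrival rate λ = 14.27/hr (tandem ⇒ throughput preserved).
W₁ = 1/(μ₁−λ) = 1/(47.85−14.27) = 0.02978 hr
W₂ = 1/(μ₂−λ) = 1/(46.94−14.27) = 0.03061 hr
W_total = W₁ + W₂ = 0.02978 + 0.03061 = 0.06039 hr

Final: 0.06039 hr


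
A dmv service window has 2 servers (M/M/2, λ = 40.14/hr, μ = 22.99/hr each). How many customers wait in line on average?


a = λ/μ = 1.7460; ρ = a/2 = 0.8730
P₀ = 0.067812
Lq = P₀·a^c·ρ / (c!·(1−ρ)²) = 0.067812·3.04843·0.8730/(2·0.01613)
= 5.59340

Final: 5.59340


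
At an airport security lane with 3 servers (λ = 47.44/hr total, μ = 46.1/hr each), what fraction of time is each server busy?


ρ = λ/(cμ) = 47.44/(3·46.1) = 47.44/138.30 = 0.3430

Final: 0.3430


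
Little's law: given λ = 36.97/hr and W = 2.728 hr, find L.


L = λW = 36.97·2.728 = 100.8542

Final: 100.8542


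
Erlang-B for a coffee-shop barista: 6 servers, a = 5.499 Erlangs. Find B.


B(c,a) = (a^c/c!) / Σ_{k=0}^{c} a^k/k!
a^6/6! = 38.403413
Σ terms (k=0..6): 1.00000 + 5.49900 + 15.11950 + 27.71404 + 38.09988 + 41.90225 + 38.40341 = 167.738091
B = 38.403413/167.738091 = 0.228949

Final: 0.228949


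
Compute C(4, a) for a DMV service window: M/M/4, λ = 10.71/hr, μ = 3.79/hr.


a = λ/μ = 2.8259; ρ = a/4 = 0.7065
P₀ = 0.048470 (from M/M/c formula)
C(c,a) = [a^c/(c!(1−ρ))]·P₀ = [63.76774/(24·0.2935)]·0.048470
= 9.05168·0.048470 = 0.438736

Final: 0.438736


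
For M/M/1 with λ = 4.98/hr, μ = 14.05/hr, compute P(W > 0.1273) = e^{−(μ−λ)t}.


W ~ Exponential(μ−λ) for M/M/1.
μ − λ = 14.05 − 4.98 = 9.0700
P(W > t) = e^{−(μ−λ)t} = e^{−1.1546} = 0.315180

Final: 0.315180


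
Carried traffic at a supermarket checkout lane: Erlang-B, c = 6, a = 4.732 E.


B(6,4.732) = 0.171649 (Erlang-B)
Carried load = a(1 − B) = 4.732·(1 − 0.171649) = 4.732·0.828351 = 3.9198 E

Final: 3.9198 Erlangs


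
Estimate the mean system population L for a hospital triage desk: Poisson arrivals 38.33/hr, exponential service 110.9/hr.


ρ = λ/μ = 38.33/110.9 = 0.3456
L = ρ/(1−ρ) = 0.3456/(1 − 0.3456) = 0.3456/0.6544 = 0.5282

Final: 0.5282


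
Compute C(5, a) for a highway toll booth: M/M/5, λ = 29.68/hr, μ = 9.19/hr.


a = λ/μ = 3.2296; ρ = a/5 = 0.6459
P₀ = 0.035892 (from M/M/c formula)
C(c,a) = [a^c/(c!(1−ρ))]·P₀ = [351.35159/(120·0.3541)]·0.035892
= 8.26911·0.035892 = 0.296798

Final: 0.296798


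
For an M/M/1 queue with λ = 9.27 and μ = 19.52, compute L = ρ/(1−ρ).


ρ = λ/μ = 9.27/19.52 = 0.4749
L = ρ/(1−ρ) = 0.4749/(1 − 0.4749) = 0.4749/0.5251 = 0.9044

Final: 0.9044


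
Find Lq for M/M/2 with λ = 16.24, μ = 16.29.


a = λ/μ = 0.9969; ρ = a/2 = 0.4985
P₀ = 0.334699
Lq = P₀·a^c·ρ / (c!·(1−ρ)²) = 0.334699·0.99387·0.4985/(2·0.25154)
= 0.32960

Final: 0.32960


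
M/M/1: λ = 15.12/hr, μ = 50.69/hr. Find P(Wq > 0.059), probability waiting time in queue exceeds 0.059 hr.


ρ = 15.12/50.69 = 0.2983
P(Wq > t) = ρ·e^{−(μ−λ)t} = 0.2983·e^{−2.0986}
= 0.2983·0.122624 = 0.036577

Final: 0.036577


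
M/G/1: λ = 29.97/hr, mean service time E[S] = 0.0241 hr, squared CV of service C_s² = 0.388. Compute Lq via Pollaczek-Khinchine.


ρ = λ·E[S] = 29.97·0.0241 = 0.7223
Lq = ρ²(1+C_s²)/(2(1−ρ)) = 0.5217·(1+0.388)/(2·0.2777)
= 0.5217·1.3880/0.5554 = 1.30363

Final: 1.30363


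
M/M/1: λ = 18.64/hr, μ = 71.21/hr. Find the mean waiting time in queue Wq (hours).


ρ = 18.64/71.21 = 0.2618
Wq = ρ/(μ−λ) = 0.2618/(71.21 − 18.64) = 0.2618/52.57 = 0.004979 hr

Final: 0.004979 hr


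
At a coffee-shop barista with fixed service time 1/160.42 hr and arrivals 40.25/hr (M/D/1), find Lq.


ρ = 40.25/160.42 = 0.2509
M/D/1: Lq = ρ²/(2(1−ρ)) = 0.06295/(2·0.7491) = 0.04202

Final: 0.04202


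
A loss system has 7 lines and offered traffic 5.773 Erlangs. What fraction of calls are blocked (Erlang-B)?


B(c,a) = (a^c/c!) / Σ_{k=0}^{c} a^k/k!
a^7/7! = 42.401417
Σ terms (k=0..7): 1.00000 + 5.77300 + 16.66376 + 32.06664 + 46.28017 + 53.43509 + 51.41346 + 42.40142 = 249.033545
B = 42.401417/249.033545 = 0.170264

Final: 0.170264


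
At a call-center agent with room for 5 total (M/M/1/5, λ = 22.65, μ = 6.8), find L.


ρ = 22.65/6.8 = 3.3309
L = ρ[1 − (K+1)ρ^K + Kρ^(K+1)] / [(1−ρ)(1−ρ^(K+1))]
Numerator: 3.3309·(1 − 6·410.011906 + 5·1365.701423) = 14554.076188
Denominator: (-2.3309)·(-1364.701423) = 3180.958463
L = 14554.076188/3180.958463 = 4.5754

Final: 4.5754


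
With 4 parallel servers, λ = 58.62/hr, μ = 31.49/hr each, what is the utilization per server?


ρ = λ/(cμ) = 58.62/(4·31.49) = 58.62/125.96 = 0.4654

Final: 0.4654


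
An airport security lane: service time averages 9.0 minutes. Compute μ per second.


μ = 1/(service time) in consistent units.
1 second = 0.0166667 min, so μ = 0.0166667/9.0 = 0.001852 per second

Final: 0.001852 /sec


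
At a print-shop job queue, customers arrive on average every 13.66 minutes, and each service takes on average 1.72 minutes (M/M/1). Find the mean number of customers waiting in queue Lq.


λ = 60/13.66 = 4.3924 /hr
μ = 60/1.72 = 34.8837 /hr
ρ = λ/μ = 4.3924/34.8837 = 0.1259
Lq = ρ²/(1−ρ) = 0.01585/0.8741 = 0.01814

Final: 0.01814


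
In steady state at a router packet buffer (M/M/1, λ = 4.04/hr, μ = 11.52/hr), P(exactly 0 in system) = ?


ρ = 4.04/11.52 = 0.3507
P_n = (1−ρ)·ρ^n = (1 − 0.3507)·0.3507^0 = 0.6493·1.000000 = 0.649306

Final: 0.649306


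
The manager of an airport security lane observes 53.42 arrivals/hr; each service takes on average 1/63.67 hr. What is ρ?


ρ = λ/μ = 53.42/63.67 = 0.8390

Final: 0.8390


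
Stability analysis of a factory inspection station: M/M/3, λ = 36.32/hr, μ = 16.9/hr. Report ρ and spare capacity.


Total capacity cμ = 3·16.9 = 50.70/hr
ρ = λ/(cμ) = 36.32/50.70 = 0.7164
Stable ⇔ ρ < 1: YES
Spare capacity = cμ − λ = 50.70 − 36.32 = 14.38/hr

Final: ρ = 0.7164; stable; margin = 14.38/hr


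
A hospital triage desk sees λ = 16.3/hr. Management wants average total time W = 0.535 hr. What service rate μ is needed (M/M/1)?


W = 1/(μ−λ) ⇒ μ − λ = 1/W = 1/0.535 = 1.8692
μ = λ + 1/W = 16.3 + 1.8692 = 18.1692 per hr

Final: 18.1692 /hr


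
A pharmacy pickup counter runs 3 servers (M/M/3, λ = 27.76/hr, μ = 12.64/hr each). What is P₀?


a = λ/μ = 27.76/12.64 = 2.1962; ρ = a/c = 0.7321
Σ_{k=0}^{2} a^k/k! (terms k=0..2) = 1.00000 + 2.19620 + 2.41165 = 5.60786
Tail: a^3/(3!(1−ρ)) = 10.59296/(6·0.2679) = 6.58932
P₀ = 1/(5.60786 + 6.58932) = 1/12.19717 = 0.081986

Final: 0.081986


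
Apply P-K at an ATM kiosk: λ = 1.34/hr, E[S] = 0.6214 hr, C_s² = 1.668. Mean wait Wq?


ρ = λ·E[S] = 1.34·0.6214 = 0.8327
E[S²] = E[S]²(1+C_s²) = 0.6214²·(1+1.668) = 1.030216
Wq = λ·E[S²]/(2(1−ρ)) = 1.34·1.030216/(2·0.1673) = 4.12520 hr

Final: 4.12520 hr


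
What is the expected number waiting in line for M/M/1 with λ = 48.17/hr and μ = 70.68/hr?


ρ = 48.17/70.68 = 0.6815
Lq = ρ²/(1−ρ) = 0.4645/0.3185 = 1.4584

Final: 1.4584


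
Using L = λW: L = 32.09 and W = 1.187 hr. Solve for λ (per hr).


λ = L/W = 32.09/1.187 = 27.0345 /hr

Final: 27.0345 /hr


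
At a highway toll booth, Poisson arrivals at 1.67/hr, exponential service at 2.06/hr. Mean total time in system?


W = 1/(μ−λ) = 1/(2.06 − 1.67) = 1/0.3900 = 2.5641 hr

Final: 2.5641 hr


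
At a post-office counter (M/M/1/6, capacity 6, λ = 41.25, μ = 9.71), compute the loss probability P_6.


ρ = λ/μ = 41.25/9.71 = 4.2482
P_K = (1−ρ)ρ^K/(1−ρ^(K+1)) = (-3.2482·5877.983165)/(1 − 24970.834763)
= -19092.851598/-24969.834763 = 0.764637

Final: 0.764637


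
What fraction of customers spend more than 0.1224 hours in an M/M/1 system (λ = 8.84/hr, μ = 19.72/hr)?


W ~ Exponential(μ−λ) for M/M/1.
μ − λ = 19.72 − 8.84 = 10.8800
P(W > t) = e^{−(μ−λ)t} = e^{−1.3317} = 0.264025

Final: 0.264025


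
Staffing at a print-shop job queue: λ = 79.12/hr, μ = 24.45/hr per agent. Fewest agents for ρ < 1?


Stability requires cμ > λ ⇔ c > λ/μ.
λ/μ = 79.12/24.45 = 3.2360
Minimum integer c = ⌊3.2360⌋ + 1 = 4
Check: 4·24.45 = 97.80 > 79.12, while 3·24.45 = 73.35 ≤ 79.12

Final: 4 servers


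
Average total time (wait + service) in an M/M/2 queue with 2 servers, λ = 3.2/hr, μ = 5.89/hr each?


a = 0.5433; ρ = 0.2716; P₀ = 0.572764
Lq = P₀·a^c·ρ/(c!(1−ρ)²) = 0.04328
Wq = Lq/λ = 0.04328/3.2 = 0.01353 hr
W = Wq + 1/μ = 0.01353 + 0.16978 = 0.18331 hr

Final: 0.18331 hr


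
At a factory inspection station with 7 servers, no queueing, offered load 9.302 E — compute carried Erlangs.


B(7,9.302) = 0.376530 (Erlang-B)
Carried load = a(1 − B) = 9.302·(1 − 0.376530) = 9.302·0.623470 = 5.7995 E

Final: 5.7995 Erlangs


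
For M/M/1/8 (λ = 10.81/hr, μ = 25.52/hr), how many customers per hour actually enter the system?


ρ = 0.4236; P_K = (1−ρ)ρ^8/(1−ρ^9) = 0.0005977
λ_eff = λ(1 − P_K) = 10.81·(1 − 0.0005977) = 10.81·0.999402 = 10.8035 /hr

Final: 10.8035 /hr


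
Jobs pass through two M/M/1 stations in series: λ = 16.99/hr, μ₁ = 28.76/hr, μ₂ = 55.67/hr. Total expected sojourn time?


Each node sees arrival rate λ = 16.99/hr (tandem ⇒ throughput preserved).
W₁ = 1/(μ₁−λ) = 1/(28.76−16.99) = 0.08496 hr
W₂ = 1/(μ₂−λ) = 1/(55.67−16.99) = 0.02585 hr
W_total = W₁ + W₂ = 0.08496 + 0.02585 = 0.11081 hr

Final: 0.11081 hr


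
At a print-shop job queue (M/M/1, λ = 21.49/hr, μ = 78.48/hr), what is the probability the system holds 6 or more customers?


ρ = 21.49/78.48 = 0.2738
P(N ≥ n) = ρ^n = 0.2738^6 = 0.0004216

Final: 0.0004216


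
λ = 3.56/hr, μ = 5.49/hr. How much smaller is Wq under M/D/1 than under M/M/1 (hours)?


ρ = 3.56/5.49 = 0.6485
Wq(M/M/1) = ρ/(μ−λ) = 0.6485/1.93 = 0.33599 hr
Wq(M/D/1) = ρ/(2(μ−λ)) = 0.16799 hr
Savings = 0.33599 − 0.16799 = 0.16799 hr

Final: 0.16799 hr


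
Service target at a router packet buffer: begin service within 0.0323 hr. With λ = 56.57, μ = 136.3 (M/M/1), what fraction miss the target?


ρ = 56.57/136.3 = 0.4150
P(Wq > t) = ρ·e^{−(μ−λ)t} = 0.4150·e^{−2.5753}
= 0.4150·0.076133 = 0.031598

Final: 0.031598


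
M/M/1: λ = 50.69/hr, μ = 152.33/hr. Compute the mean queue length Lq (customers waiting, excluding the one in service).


ρ = 50.69/152.33 = 0.3328
Lq = ρ²/(1−ρ) = 0.1107/0.6672 = 0.1660

Final: 0.1660


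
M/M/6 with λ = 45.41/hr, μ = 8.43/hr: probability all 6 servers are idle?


a = λ/μ = 45.41/8.43 = 5.3867; ρ = a/c = 0.8978
Σ_{k=0}^{5} a^k/k! (terms k=0..5) = 1.00000 + 5.38671 + 14.50834 + 26.05077 + 35.08201 + 37.79535 = 119.82319
Tail: a^6/(6!(1−ρ)) = 24431.13051/(720·0.1022) = 331.97039
P₀ = 1/(119.82319 + 331.97039) = 1/451.79358 = 0.002213

Final: 0.002213


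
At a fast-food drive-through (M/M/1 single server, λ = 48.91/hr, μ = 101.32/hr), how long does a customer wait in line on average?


ρ = 48.91/101.32 = 0.4827
Wq = ρ/(μ−λ) = 0.4827/(101.32 − 48.91) = 0.4827/52.41 = 0.009211 hr

Final: 0.009211 hr


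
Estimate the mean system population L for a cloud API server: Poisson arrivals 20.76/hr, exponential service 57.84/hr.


ρ = λ/μ = 20.76/57.84 = 0.3589
L = ρ/(1−ρ) = 0.3589/(1 − 0.3589) = 0.3589/0.6411 = 0.5599

Final: 0.5599


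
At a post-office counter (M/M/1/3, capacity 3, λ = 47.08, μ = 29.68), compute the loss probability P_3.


ρ = λ/μ = 47.08/29.68 = 1.5863
P_K = (1−ρ)ρ^K/(1−ρ^(K+1)) = (-0.5863·3.991330)/(1 − 6.331261)
= -2.339931/-5.331261 = 0.438908

Final: 0.438908


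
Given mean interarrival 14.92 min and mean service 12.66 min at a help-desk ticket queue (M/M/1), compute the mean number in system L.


λ = 60/14.92 = 4.0214 /hr
μ = 60/12.66 = 4.7393 /hr
ρ = λ/μ = 4.0214/4.7393 = 0.8485
L = ρ/(1−ρ) = 0.8485/0.1515 = 5.6018

Final: 5.6018


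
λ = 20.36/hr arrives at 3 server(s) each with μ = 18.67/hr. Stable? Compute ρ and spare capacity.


Total capacity cμ = 3·18.67 = 56.01/hr
ρ = λ/(cμ) = 20.36/56.01 = 0.3635
Stable ⇔ ρ < 1: YES
Spare capacity = cμ − λ = 56.01 − 20.36 = 35.65/hr

Final: ρ = 0.3635; stable; margin = 35.65/hr


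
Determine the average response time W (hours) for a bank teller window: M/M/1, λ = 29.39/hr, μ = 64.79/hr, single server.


W = 1/(μ−λ) = 1/(64.79 − 29.39) = 1/35.40 = 0.02825 hr

Final: 0.02825 hr


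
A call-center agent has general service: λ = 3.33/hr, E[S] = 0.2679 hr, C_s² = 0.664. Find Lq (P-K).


ρ = λ·E[S] = 3.33·0.2679 = 0.8921
Lq = ρ²(1+C_s²)/(2(1−ρ)) = 0.7959·(1+0.664)/(2·0.1079)
= 0.7959·1.6640/0.2158 = 6.13711

Final: 6.13711


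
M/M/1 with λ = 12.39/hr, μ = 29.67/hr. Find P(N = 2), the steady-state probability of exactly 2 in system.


ρ = 12.39/29.67 = 0.4176
P_n = (1−ρ)·ρ^n = (1 − 0.4176)·0.4176^2 = 0.5824·0.174384 = 0.101563

Final: 0.101563


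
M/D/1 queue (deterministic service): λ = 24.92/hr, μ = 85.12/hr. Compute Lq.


ρ = 24.92/85.12 = 0.2928
M/D/1: Lq = ρ²/(2(1−ρ)) = 0.08571/(2·0.7072) = 0.06060

Final: 0.06060


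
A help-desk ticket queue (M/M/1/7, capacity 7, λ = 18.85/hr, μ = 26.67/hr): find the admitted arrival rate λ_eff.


ρ = 0.7068; P_K = (1−ρ)ρ^7/(1−ρ^8) = 0.027550
λ_eff = λ(1 − P_K) = 18.85·(1 − 0.027550) = 18.85·0.972450 = 18.3307 /hr

Final: 18.3307 /hr


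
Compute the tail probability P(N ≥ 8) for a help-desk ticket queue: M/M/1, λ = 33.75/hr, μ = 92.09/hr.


ρ = 33.75/92.09 = 0.3665
P(N ≥ n) = ρ^n = 0.3665^8 = 0.0003255

Final: 0.0003255


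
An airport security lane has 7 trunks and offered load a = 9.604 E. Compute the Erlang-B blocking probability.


B(c,a) = (a^c/c!) / Σ_{k=0}^{c} a^k/k!
a^7/7! = 1495.321312
Σ terms (k=0..7): 1.00000 + 9.60400 + 46.11841 + 147.64040 + 354.48459 + 680.89401 + 1089.88434 + 1495.32131 = 3824.947054
B = 1495.321312/3824.947054 = 0.390939

Final: 0.390939


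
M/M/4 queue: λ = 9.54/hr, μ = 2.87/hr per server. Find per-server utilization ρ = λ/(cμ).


ρ = λ/(cμ) = 9.54/(4·2.87) = 9.54/11.48 = 0.8310

Final: 0.8310


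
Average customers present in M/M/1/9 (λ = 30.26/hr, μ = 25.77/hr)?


ρ = 30.26/25.77 = 1.1742
L = ρ[1 − (K+1)ρ^K + Kρ^(K+1)] / [(1−ρ)(1−ρ^(K+1))]
Numerator: 1.1742·(1 − 10·4.244148 + 9·4.983622) = 4.005441
Denominator: (-0.1742)·(-3.983622) = 0.694081
L = 4.005441/0.694081 = 5.7709

Final: 5.7709


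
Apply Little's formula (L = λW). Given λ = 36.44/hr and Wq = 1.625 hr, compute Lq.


Lq = λWq = 36.44·1.625 = 59.2150

Final: 59.2150


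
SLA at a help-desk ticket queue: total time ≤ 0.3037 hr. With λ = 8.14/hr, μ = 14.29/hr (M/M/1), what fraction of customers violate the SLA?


W ~ Exponential(μ−λ) for M/M/1.
μ − λ = 14.29 − 8.14 = 6.1500
P(W > t) = e^{−(μ−λ)t} = e^{−1.8678} = 0.154470

Final: 0.154470


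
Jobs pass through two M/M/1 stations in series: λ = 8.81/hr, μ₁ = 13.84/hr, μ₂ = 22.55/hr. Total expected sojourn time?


Each node sees arrival rate λ = 8.81/hr (tandem ⇒ throughput preserved).
W₁ = 1/(μ₁−λ) = 1/(13.84−8.81) = 0.19881 hr
W₂ = 1/(μ₂−λ) = 1/(22.55−8.81) = 0.07278 hr
W_total = W₁ + W₂ = 0.19881 + 0.07278 = 0.27159 hr

Final: 0.27159 hr


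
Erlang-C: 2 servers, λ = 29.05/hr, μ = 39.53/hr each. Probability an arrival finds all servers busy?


a = λ/μ = 0.7349; ρ = a/2 = 0.3674
P₀ = 0.462584 (from M/M/c formula)
C(c,a) = [a^c/(c!(1−ρ))]·P₀ = [0.54006/(2·0.6326)]·0.462584
= 0.42688·0.462584 = 0.197469

Final: 0.197469


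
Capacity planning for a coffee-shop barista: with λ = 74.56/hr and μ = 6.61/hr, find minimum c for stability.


Stability requires cμ > λ ⇔ c > λ/μ.
λ/μ = 74.56/6.61 = 11.2799
Minimum integer c = ⌊11.2799⌋ + 1 = 12
Check: 12·6.61 = 79.32 > 74.56, while 11·6.61 = 72.71 ≤ 74.56

Final: 12 servers


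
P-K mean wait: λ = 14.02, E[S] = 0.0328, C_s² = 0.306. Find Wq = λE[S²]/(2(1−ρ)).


ρ = λ·E[S] = 14.02·0.0328 = 0.4599
E[S²] = E[S]²(1+C_s²) = 0.0328²·(1+0.306) = 0.001405
Wq = λ·E[S²]/(2(1−ρ)) = 14.02·0.001405/(2·0.5401) = 0.01823 hr

Final: 0.01823 hr


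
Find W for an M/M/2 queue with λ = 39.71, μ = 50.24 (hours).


a = 0.7904; ρ = 0.3952; P₀ = 0.433483
Lq = P₀·a^c·ρ/(c!(1−ρ)²) = 0.14630
Wq = Lq/λ = 0.14630/39.71 = 0.003684 hr
W = Wq + 1/μ = 0.003684 + 0.01990 = 0.02359 hr

Final: 0.02359 hr


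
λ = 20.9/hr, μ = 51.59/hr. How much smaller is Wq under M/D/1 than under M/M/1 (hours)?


ρ = 20.9/51.59 = 0.4051
Wq(M/M/1) = ρ/(μ−λ) = 0.4051/30.69 = 0.01320 hr
Wq(M/D/1) = ρ/(2(μ−λ)) = 0.006600 hr
Savings = 0.01320 − 0.006600 = 0.006600 hr

Final: 0.006600 hr


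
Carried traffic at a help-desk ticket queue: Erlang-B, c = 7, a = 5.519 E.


B(7,5.519) = 0.153736 (Erlang-B)
Carried load = a(1 − B) = 5.519·(1 − 0.153736) = 5.519·0.846264 = 4.6705 E

Final: 4.6705 Erlangs


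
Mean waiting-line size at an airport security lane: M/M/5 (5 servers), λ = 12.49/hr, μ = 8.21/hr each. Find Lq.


a = λ/μ = 1.5213; ρ = a/5 = 0.3043
P₀ = 0.218049
Lq = P₀·a^c·ρ / (c!·(1−ρ)²) = 0.218049·8.14885·0.3043/(120·0.48405)
= 0.009307

Final: 0.009307


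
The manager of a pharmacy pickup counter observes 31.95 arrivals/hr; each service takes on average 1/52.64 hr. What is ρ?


ρ = λ/μ = 31.95/52.64 = 0.6070

Final: 0.6070


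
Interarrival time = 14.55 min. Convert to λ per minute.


λ = 1/(interarrival time) in consistent units.
1 minute = 1 min, so λ = 1/14.55 = 0.06873 per minute

Final: 0.06873 /min


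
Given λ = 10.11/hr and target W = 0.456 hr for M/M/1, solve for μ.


W = 1/(μ−λ) ⇒ μ − λ = 1/W = 1/0.456 = 2.1930
μ = λ + 1/W = 10.11 + 2.1930 = 12.3030 per hr

Final: 12.3030 /hr


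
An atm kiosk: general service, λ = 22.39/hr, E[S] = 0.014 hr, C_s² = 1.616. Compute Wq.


ρ = λ·E[S] = 22.39·0.014 = 0.3135
E[S²] = E[S]²(1+C_s²) = 0.014²·(1+1.616) = 0.0005127
Wq = λ·E[S²]/(2(1−ρ)) = 22.39·0.0005127/(2·0.6865) = 0.008361 hr

Final: 0.008361 hr


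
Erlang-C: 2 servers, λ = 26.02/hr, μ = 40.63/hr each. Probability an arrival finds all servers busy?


a = λ/μ = 0.6404; ρ = a/2 = 0.3202
P₀ = 0.514914 (from M/M/c formula)
C(c,a) = [a^c/(c!(1−ρ))]·P₀ = [0.41013/(2·0.6798)]·0.514914
= 0.30166·0.514914 = 0.155328

Final: 0.155328


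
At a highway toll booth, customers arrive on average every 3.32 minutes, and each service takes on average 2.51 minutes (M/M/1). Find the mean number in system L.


λ = 60/3.32 = 18.0723 /hr
μ = 60/2.51 = 23.9044 /hr
ρ = λ/μ = 18.0723/23.9044 = 0.7560
L = ρ/(1−ρ) = 0.7560/0.2440 = 3.0988

Final: 3.0988


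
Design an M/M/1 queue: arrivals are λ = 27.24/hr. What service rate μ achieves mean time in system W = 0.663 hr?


W = 1/(μ−λ) ⇒ μ − λ = 1/W = 1/0.663 = 1.5083
μ = λ + 1/W = 27.24 + 1.5083 = 28.7483 per hr

Final: 28.7483 /hr


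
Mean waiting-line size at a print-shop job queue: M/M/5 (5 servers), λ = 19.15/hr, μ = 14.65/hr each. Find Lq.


a = λ/μ = 1.3072; ρ = a/5 = 0.2614
P₀ = 0.270381
Lq = P₀·a^c·ρ / (c!·(1−ρ)²) = 0.270381·3.81642·0.2614/(120·0.54548)
= 0.004121

Final: 0.004121


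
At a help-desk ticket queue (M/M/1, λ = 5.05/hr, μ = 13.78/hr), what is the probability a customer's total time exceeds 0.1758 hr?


W ~ Exponential(μ−λ) for M/M/1.
μ − λ = 13.78 − 5.05 = 8.7300
P(W > t) = e^{−(μ−λ)t} = e^{−1.5347} = 0.215513

Final: 0.215513


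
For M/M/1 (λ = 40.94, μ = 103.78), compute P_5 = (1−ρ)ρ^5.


ρ = 40.94/103.78 = 0.3945
P_n = (1−ρ)·ρ^n = (1 − 0.3945)·0.3945^5 = 0.6055·0.009554 = 0.005785

Final: 0.005785


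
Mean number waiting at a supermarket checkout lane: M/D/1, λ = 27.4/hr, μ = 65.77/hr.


ρ = 27.4/65.77 = 0.4166
M/D/1: Lq = ρ²/(2(1−ρ)) = 0.1736/(2·0.5834) = 0.14875

Final: 0.14875


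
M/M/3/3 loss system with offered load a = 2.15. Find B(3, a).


B(c,a) = (a^c/c!) / Σ_{k=0}^{c} a^k/k!
a^3/3! = 1.656396
Σ terms (k=0..3): 1.00000 + 2.15000 + 2.31125 + 1.65640 = 7.117646
B = 1.656396/7.117646 = 0.232717

Final: 0.232717


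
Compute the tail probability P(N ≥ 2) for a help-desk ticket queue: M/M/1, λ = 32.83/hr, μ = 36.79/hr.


ρ = 32.83/36.79 = 0.8924
P(N ≥ n) = ρ^n = 0.8924^2 = 0.796310

Final: 0.796310


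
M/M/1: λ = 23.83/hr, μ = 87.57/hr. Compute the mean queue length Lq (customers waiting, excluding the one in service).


ρ = 23.83/87.57 = 0.2721
Lq = ρ²/(1−ρ) = 0.07405/0.7279 = 0.1017

Final: 0.1017


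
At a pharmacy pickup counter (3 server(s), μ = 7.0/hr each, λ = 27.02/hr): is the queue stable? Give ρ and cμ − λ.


Total capacity cμ = 3·7.0 = 21.00/hr
ρ = λ/(cμ) = 27.02/21.00 = 1.2867
Stable ⇔ ρ < 1: NO
Spare capacity = cμ − λ = 21.00 − 27.02 = -6.02/hr

Final: ρ = 1.2867; unstable; margin = -6.02/hr


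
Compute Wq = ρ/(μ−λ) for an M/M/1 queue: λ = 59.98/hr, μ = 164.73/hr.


ρ = 59.98/164.73 = 0.3641
Wq = ρ/(μ−λ) = 0.3641/(164.73 − 59.98) = 0.3641/104.75 = 0.003476 hr

Final: 0.003476 hr


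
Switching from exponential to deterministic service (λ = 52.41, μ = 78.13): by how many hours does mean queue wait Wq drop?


ρ = 52.41/78.13 = 0.6708
Wq(M/M/1) = ρ/(μ−λ) = 0.6708/25.72 = 0.02608 hr
Wq(M/D/1) = ρ/(2(μ−λ)) = 0.01304 hr
Savings = 0.02608 − 0.01304 = 0.01304 hr

Final: 0.01304 hr


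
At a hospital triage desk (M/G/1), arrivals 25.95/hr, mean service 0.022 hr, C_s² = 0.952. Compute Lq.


ρ = λ·E[S] = 25.95·0.022 = 0.5709
Lq = ρ²(1+C_s²)/(2(1−ρ)) = 0.3259·(1+0.952)/(2·0.4291)
= 0.3259·1.9520/0.8582 = 0.74133

Final: 0.74133


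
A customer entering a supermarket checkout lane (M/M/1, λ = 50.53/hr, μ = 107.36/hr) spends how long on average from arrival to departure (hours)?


W = 1/(μ−λ) = 1/(107.36 − 50.53) = 1/56.83 = 0.01760 hr

Final: 0.01760 hr


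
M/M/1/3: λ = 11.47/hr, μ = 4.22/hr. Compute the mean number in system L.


ρ = 11.47/4.22 = 2.7180
L = ρ[1 − (K+1)ρ^K + Kρ^(K+1)] / [(1−ρ)(1−ρ^(K+1))]
Numerator: 2.7180·(1 − 4·20.079500 + 3·54.576272) = 229.429396
Denominator: (-1.7180)·(-53.576272) = 92.044543
L = 229.429396/92.044543 = 2.4926

Final: 2.4926


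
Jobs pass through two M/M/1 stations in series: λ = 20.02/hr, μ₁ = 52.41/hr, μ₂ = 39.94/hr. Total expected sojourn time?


Each node sees arrival rate λ = 20.02/hr (tandem ⇒ throughput preserved).
W₁ = 1/(μ₁−λ) = 1/(52.41−20.02) = 0.03087 hr
W₂ = 1/(μ₂−λ) = 1/(39.94−20.02) = 0.05020 hr
W_total = W₁ + W₂ = 0.03087 + 0.05020 = 0.08107 hr

Final: 0.08107 hr


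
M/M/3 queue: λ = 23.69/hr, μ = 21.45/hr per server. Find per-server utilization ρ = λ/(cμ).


ρ = λ/(cμ) = 23.69/(3·21.45) = 23.69/64.35 = 0.3681

Final: 0.3681


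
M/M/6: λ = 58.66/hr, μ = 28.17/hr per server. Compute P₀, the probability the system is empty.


a = λ/μ = 58.66/28.17 = 2.0824; ρ = a/c = 0.3471
Σ_{k=0}^{5} a^k/k! (terms k=0..5) = 1.00000 + 2.08236 + 2.16811 + 1.50492 + 0.78345 + 0.32628 = 7.86512
Tail: a^6/(6!(1−ρ)) = 81.53260/(720·0.6529) = 0.17343
P₀ = 1/(7.86512 + 0.17343) = 1/8.03855 = 0.124401

Final: 0.124401


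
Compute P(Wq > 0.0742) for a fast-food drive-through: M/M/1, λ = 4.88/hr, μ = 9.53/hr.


ρ = 4.88/9.53 = 0.5121
P(Wq > t) = ρ·e^{−(μ−λ)t} = 0.5121·e^{−0.3450}
= 0.5121·0.708199 = 0.362646

Final: 0.362646


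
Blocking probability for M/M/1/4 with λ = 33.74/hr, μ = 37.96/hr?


ρ = λ/μ = 33.74/37.96 = 0.8888
P_K = (1−ρ)ρ^K/(1−ρ^(K+1)) = (0.1112·0.624131)/(1 − 0.554746)
= 0.069384/0.445254 = 0.155831

Final: 0.155831


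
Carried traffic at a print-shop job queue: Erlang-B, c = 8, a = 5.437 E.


B(8,5.437) = 0.091629 (Erlang-B)
Carried load = a(1 − B) = 5.437·(1 − 0.091629) = 5.437·0.908371 = 4.9388 E

Final: 4.9388 Erlangs


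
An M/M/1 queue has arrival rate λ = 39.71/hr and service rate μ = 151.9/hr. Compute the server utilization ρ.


ρ = λ/μ = 39.71/151.9 = 0.2614

Final: 0.2614


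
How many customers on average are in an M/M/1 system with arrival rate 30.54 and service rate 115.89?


ρ = λ/μ = 30.54/115.89 = 0.2635
L = ρ/(1−ρ) = 0.2635/(1 − 0.2635) = 0.2635/0.7365 = 0.3578

Final: 0.3578


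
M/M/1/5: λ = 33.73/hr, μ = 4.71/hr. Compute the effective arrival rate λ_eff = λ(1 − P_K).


ρ = 7.1614; P_K = (1−ρ)ρ^5/(1−ρ^6) = 0.860368
λ_eff = λ(1 − P_K) = 33.73·(1 − 0.860368) = 33.73·0.139632 = 4.7098 /hr

Final: 4.7098 /hr


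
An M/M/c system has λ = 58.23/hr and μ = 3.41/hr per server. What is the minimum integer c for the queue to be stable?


Stability requires cμ > λ ⇔ c > λ/μ.
λ/μ = 58.23/3.41 = 17.0762
Minimum integer c = ⌊17.0762⌋ + 1 = 18
Check: 18·3.41 = 61.38 > 58.23, while 17·3.41 = 57.97 ≤ 58.23

Final: 18 servers


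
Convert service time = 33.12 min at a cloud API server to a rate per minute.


μ = 1/(service time) in consistent units.
1 minute = 1 min, so μ = 1/33.12 = 0.03019 per minute

Final: 0.03019 /min


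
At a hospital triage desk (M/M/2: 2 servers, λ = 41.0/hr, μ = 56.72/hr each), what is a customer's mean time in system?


a = 0.7228; ρ = 0.3614; P₀ = 0.469049
Lq = P₀·a^c·ρ/(c!(1−ρ)²) = 0.10861
Wq = Lq/λ = 0.10861/41.0 = 0.002649 hr
W = Wq + 1/μ = 0.002649 + 0.01763 = 0.02028 hr

Final: 0.02028 hr


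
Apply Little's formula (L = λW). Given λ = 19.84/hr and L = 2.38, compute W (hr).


W = L/λ = 2.38/19.84 = 0.1200 hr

Final: 0.1200 hr


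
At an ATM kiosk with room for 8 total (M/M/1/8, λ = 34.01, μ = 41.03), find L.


ρ = 34.01/41.03 = 0.8289
L = ρ[1 − (K+1)ρ^K + Kρ^(K+1)] / [(1−ρ)(1−ρ^(K+1))]
Numerator: 0.8289·(1 − 9·0.222865 + 8·0.184734) = 0.391317
Denominator: (0.1711)·(0.815266) = 0.139487
L = 0.391317/0.139487 = 2.8054

Final: 2.8054


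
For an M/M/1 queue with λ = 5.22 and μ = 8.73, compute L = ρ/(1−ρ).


ρ = λ/μ = 5.22/8.73 = 0.5979
L = ρ/(1−ρ) = 0.5979/(1 − 0.5979) = 0.5979/0.4021 = 1.4872

Final: 1.4872


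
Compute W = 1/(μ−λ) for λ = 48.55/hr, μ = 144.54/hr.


W = 1/(μ−λ) = 1/(144.54 − 48.55) = 1/95.99 = 0.01042 hr

Final: 0.01042 hr


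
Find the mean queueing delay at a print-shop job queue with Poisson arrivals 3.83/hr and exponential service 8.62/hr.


ρ = 3.83/8.62 = 0.4443
Wq = ρ/(μ−λ) = 0.4443/(8.62 − 3.83) = 0.4443/4.79 = 0.09276 hr

Final: 0.09276 hr


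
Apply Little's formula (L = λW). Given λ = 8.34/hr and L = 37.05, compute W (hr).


W = L/λ = 37.05/8.34 = 4.4424 hr

Final: 4.4424 hr


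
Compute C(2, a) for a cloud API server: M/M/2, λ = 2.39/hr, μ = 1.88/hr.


a = λ/μ = 1.2713; ρ = a/2 = 0.6356
P₀ = 0.222764 (from M/M/c formula)
C(c,a) = [a^c/(c!(1−ρ))]·P₀ = [1.61614/(2·0.3644)]·0.222764
= 2.21777·0.222764 = 0.494041

Final: 0.494041


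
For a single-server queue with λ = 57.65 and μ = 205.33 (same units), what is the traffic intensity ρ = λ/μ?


ρ = λ/μ = 57.65/205.33 = 0.2808

Final: 0.2808


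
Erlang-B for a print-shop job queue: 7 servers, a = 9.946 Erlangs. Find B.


B(c,a) = (a^c/c!) / Σ_{k=0}^{c} a^k/k!
a^7/7! = 1910.331108
Σ terms (k=0..7): 1.00000 + 9.94600 + 49.46146 + 163.98122 + 407.73930 + 811.07502 + 1344.49203 + 1910.33111 = 4698.026148
B = 1910.331108/4698.026148 = 0.406624

Final: 0.406624


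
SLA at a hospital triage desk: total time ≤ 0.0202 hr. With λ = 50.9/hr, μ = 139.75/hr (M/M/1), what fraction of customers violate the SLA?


W ~ Exponential(μ−λ) for M/M/1.
μ − λ = 139.75 − 50.9 = 88.8500
P(W > t) = e^{−(μ−λ)t} = e^{−1.7948} = 0.166166

Final: 0.166166


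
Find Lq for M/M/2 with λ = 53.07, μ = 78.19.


a = λ/μ = 0.6787; ρ = a/2 = 0.3394
P₀ = 0.493244
Lq = P₀·a^c·ρ / (c!·(1−ρ)²) = 0.493244·0.46068·0.3394/(2·0.43644)
= 0.08834

Final: 0.08834


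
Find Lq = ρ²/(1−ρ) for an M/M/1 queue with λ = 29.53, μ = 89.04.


ρ = 29.53/89.04 = 0.3316
Lq = ρ²/(1−ρ) = 0.1100/0.6684 = 0.1646

Final: 0.1646


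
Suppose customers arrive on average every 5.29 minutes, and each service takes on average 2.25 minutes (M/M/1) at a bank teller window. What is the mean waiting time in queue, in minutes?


λ = 60/5.29 = 11.3422 /hr
μ = 60/2.25 = 26.6667 /hr
ρ = λ/μ = 11.3422/26.6667 = 0.4253
Wq = ρ/(μ−λ) = 0.4253/(26.6667−11.3422) = 0.02775 hr
In minutes: 0.02775·60 = 1.665 min

Final: 1.665 min


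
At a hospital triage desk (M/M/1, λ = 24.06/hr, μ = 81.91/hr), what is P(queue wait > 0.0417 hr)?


ρ = 24.06/81.91 = 0.2937
P(Wq > t) = ρ·e^{−(μ−λ)t} = 0.2937·e^{−2.4123}
= 0.2937·0.089605 = 0.026320

Final: 0.026320


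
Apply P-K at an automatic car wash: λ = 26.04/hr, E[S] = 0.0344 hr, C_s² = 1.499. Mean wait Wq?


ρ = λ·E[S] = 26.04·0.0344 = 0.8958
E[S²] = E[S]²(1+C_s²) = 0.0344²·(1+1.499) = 0.002957
Wq = λ·E[S²]/(2(1−ρ)) = 26.04·0.002957/(2·0.1042) = 0.36943 hr

Final: 0.36943 hr


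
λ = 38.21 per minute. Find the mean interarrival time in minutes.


Mean interarrival time = 1/λ = 1/38.21 minute = 0.02617 minute
In minutes: 0.02617 × 1 = 0.02617 min

Final: 0.02617 min


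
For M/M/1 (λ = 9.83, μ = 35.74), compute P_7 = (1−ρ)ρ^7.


ρ = 9.83/35.74 = 0.2750
P_n = (1−ρ)·ρ^n = (1 − 0.2750)·0.2750^7 = 0.7250·0.0001191 = 0.00008632

Final: 0.00008632


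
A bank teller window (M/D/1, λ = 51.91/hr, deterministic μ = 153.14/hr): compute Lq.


ρ = 51.91/153.14 = 0.3390
M/D/1: Lq = ρ²/(2(1−ρ)) = 0.1149/(2·0.6610) = 0.08691

Final: 0.08691


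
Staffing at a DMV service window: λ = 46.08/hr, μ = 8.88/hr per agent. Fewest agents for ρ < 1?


Stability requires cμ > λ ⇔ c > λ/μ.
λ/μ = 46.08/8.88 = 5.1892
Minimum integer c = ⌊5.1892⌋ + 1 = 6
Check: 6·8.88 = 53.28 > 46.08, while 5·8.88 = 44.40 ≤ 46.08

Final: 6 servers


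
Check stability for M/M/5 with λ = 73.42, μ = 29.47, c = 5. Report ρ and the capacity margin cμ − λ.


Total capacity cμ = 5·29.47 = 147.35/hr
ρ = λ/(cμ) = 73.42/147.35 = 0.4983
Stable ⇔ ρ < 1: YES
Spare capacity = cμ − λ = 147.35 − 73.42 = 73.93/hr

Final: ρ = 0.4983; stable; margin = 73.93/hr


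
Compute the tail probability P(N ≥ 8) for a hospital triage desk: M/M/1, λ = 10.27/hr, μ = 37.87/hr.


ρ = 10.27/37.87 = 0.2712
P(N ≥ n) = ρ^n = 0.2712^8 = 0.00002926

Final: 0.00002926


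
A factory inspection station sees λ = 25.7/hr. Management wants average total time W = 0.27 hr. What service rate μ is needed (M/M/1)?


W = 1/(μ−λ) ⇒ μ − λ = 1/W = 1/0.27 = 3.7037
μ = λ + 1/W = 25.7 + 3.7037 = 29.4037 per hr

Final: 29.4037 /hr


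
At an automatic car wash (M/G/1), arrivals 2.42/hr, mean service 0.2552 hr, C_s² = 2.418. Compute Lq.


ρ = λ·E[S] = 2.42·0.2552 = 0.6176
Lq = ρ²(1+C_s²)/(2(1−ρ)) = 0.3814·(1+2.418)/(2·0.3824)
= 0.3814·3.4180/0.7648 = 1.70450

Final: 1.70450


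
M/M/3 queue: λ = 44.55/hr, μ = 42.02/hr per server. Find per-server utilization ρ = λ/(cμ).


ρ = λ/(cμ) = 44.55/(3·42.02) = 44.55/126.06 = 0.3534

Final: 0.3534


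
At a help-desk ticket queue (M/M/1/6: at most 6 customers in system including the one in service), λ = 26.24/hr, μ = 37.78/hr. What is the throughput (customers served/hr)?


ρ = 0.6945; P_K = (1−ρ)ρ^6/(1−ρ^7) = 0.037189
λ_eff = λ(1 − P_K) = 26.24·(1 − 0.037189) = 26.24·0.962811 = 25.2642 /hr

Final: 25.2642 /hr


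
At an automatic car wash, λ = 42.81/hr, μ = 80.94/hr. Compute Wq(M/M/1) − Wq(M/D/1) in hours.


ρ = 42.81/80.94 = 0.5289
Wq(M/M/1) = ρ/(μ−λ) = 0.5289/38.13 = 0.01387 hr
Wq(M/D/1) = ρ/(2(μ−λ)) = 0.006936 hr
Savings = 0.01387 − 0.006936 = 0.006936 hr

Final: 0.006936 hr


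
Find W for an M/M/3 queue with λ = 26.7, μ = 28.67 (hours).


a = 0.9313; ρ = 0.3104; P₀ = 0.390602
Lq = P₀·a^c·ρ/(c!(1−ρ)²) = 0.03433
Wq = Lq/λ = 0.03433/26.7 = 0.001286 hr
W = Wq + 1/μ = 0.001286 + 0.03488 = 0.03617 hr

Final: 0.03617 hr


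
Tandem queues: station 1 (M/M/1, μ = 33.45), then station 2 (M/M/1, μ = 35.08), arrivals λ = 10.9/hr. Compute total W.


Each node sees arrival rate λ = 10.9/hr (tandem ⇒ throughput preserved).
W₁ = 1/(μ₁−λ) = 1/(33.45−10.9) = 0.04435 hr
W₂ = 1/(μ₂−λ) = 1/(35.08−10.9) = 0.04136 hr
W_total = W₁ + W₂ = 0.04435 + 0.04136 = 0.08570 hr

Final: 0.08570 hr


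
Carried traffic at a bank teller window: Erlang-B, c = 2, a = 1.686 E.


B(2,1.686) = 0.346042 (Erlang-B)
Carried load = a(1 − B) = 1.686·(1 − 0.346042) = 1.686·0.653958 = 1.1026 E

Final: 1.1026 Erlangs


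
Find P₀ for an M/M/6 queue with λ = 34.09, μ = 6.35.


a = λ/μ = 34.09/6.35 = 5.3685; ρ = a/c = 0.8948
Σ_{k=0}^{5} a^k/k! (terms k=0..5) = 1.00000 + 5.36850 + 14.41042 + 25.78746 + 34.61002 + 37.16081 = 118.33721
Tail: a^6/(6!(1−ρ)) = 23939.75247/(720·0.1052) = 315.91319
P₀ = 1/(118.33721 + 315.91319) = 1/434.25040 = 0.002303

Final: 0.002303


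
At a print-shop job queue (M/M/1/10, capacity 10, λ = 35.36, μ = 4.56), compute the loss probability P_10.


ρ = λ/μ = 35.36/4.56 = 7.7544
P_K = (1−ρ)ρ^K/(1−ρ^(K+1)) = (-6.7544·786093376.087926)/(1 − 6095671442.646721)
= -5309578066.558796/-6095671441.646721 = 0.871041

Final: 0.871041


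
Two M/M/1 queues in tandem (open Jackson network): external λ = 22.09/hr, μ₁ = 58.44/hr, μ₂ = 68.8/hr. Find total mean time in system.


Each node sees arrival rate λ = 22.09/hr (tandem ⇒ throughput preserved).
W₁ = 1/(μ₁−λ) = 1/(58.44−22.09) = 0.02751 hr
W₂ = 1/(μ₂−λ) = 1/(68.8−22.09) = 0.02141 hr
W_total = W₁ + W₂ = 0.02751 + 0.02141 = 0.04892 hr

Final: 0.04892 hr


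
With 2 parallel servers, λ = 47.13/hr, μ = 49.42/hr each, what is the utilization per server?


ρ = λ/(cμ) = 47.13/(2·49.42) = 47.13/98.84 = 0.4768

Final: 0.4768
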